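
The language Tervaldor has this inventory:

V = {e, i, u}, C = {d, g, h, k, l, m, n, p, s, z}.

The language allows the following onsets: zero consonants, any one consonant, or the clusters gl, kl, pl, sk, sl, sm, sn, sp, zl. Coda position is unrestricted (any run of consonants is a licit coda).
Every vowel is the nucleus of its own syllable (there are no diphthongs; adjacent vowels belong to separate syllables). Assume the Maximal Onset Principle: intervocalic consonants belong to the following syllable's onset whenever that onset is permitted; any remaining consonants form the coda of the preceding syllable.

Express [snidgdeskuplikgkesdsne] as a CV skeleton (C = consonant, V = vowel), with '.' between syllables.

Nuclei (vowels): i, e, u, i, e, e → 6 syllables.
V1 /i/ – V2 /e/: /dgd/ — longest licit onset from the right is /d/, leaving /dg/ as coda.
V2 /e/ – V3 /u/: /sk/ is a licit onset in full, so it all attaches to the next syllable.
V3 /u/ – V4 /i/: cluster /pl/ — /pl/ is itself a permitted onset, so the whole cluster goes right; preceding coda = ∅.
V4 /i/ – V5 /e/: /kgk/ splits as /kg/ + /k/ (/k/ is the longest suffix that is a licit onset).
V5 /e/ – V6 /e/: /sdsn/ splits as /sd/ + /sn/ (/sn/ is the longest suffix that is a licit onset).
Putting it together: snidg.de.sku.plikg.kesd.sne.
Mapping each syllable to C/V: /snidg/ → CCVCC, /de/ → CV, /sku/ → CCV, /plikg/ → CCVCC, /kesd/ → CVCC, /sne/ → CCV.

CCVCC.CV.CCV.CCVCC.CVCC.CCV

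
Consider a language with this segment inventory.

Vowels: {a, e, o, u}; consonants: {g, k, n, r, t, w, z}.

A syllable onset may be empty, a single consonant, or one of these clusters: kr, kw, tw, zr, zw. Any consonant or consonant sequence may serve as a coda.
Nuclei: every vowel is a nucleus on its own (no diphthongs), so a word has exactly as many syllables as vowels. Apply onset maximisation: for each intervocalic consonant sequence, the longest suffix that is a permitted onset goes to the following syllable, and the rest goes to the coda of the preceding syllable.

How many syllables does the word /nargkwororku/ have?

Nuclei (vowels): a, o, o, u → 4 syllables.

4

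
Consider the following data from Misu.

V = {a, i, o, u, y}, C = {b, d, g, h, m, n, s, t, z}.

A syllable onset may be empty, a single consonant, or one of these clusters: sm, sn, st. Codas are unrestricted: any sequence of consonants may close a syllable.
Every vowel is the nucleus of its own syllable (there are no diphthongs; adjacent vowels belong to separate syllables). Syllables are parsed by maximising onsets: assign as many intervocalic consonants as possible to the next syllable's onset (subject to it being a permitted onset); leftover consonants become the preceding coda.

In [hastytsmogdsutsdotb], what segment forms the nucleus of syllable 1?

Nuclei (vowels): a, y, o, u, o → 5 syllables.
The first nucleus (vowel 1 from the left) is /a/.

a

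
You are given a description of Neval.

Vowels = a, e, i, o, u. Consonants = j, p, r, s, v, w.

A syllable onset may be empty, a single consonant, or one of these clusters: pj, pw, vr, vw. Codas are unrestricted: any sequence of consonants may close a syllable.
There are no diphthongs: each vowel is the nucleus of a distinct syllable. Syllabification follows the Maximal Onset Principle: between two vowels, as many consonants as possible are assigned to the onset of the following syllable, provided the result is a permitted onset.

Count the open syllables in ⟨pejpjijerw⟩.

1

Nuclei (vowels): e, i, e → 3 syllables.
V1 /e/ – V2 /i/: /jpj/ splits as /j/ + /pj/ (/pj/ is the longest suffix that is a licit onset).
V2 /i/ – V3 /e/: /j/ is a single consonant, so it becomes the next onset.
Putting it together: pej.pji.jerw.
Classifying each syllable: /pej/ (closed), /pji/ (open), /jerw/ (closed).
Open syllables: 1.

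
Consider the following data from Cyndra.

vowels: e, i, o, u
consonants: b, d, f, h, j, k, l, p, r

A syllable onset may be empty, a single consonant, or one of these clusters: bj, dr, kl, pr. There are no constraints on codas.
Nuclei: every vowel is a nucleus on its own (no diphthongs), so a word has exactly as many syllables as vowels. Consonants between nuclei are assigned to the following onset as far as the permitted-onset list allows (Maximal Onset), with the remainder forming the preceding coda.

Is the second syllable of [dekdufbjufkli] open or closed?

Vowels present: e, u, u, i; each is a nucleus, giving 4 syllables.
Between /e/ (V1) and /u/ (V2): /kd/ — longest licit onset from the right is /d/, leaving /k/ as coda.
Between /u/ (V2) and /u/ (V3): /fbj/; trying suffixes from longest down, /bj/ is the first permitted one, so coda /f/ | onset /bj/.
Between /u/ (V3) and /i/ (V4): /fkl/ splits as /f/ + /kl/ (/kl/ is the longest suffix that is a licit onset).
Putting it together: dek.duf.bjuf.kli.
Syllable 2 is /duf/ with coda /f/, so it is closed.

closed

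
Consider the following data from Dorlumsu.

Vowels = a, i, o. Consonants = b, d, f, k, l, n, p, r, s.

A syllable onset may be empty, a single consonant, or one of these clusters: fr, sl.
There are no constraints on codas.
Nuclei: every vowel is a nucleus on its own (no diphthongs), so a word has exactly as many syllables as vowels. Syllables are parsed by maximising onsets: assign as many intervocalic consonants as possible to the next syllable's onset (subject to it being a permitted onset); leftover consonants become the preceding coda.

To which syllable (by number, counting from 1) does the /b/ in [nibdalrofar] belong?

1

The vowels are i, a, o, a — 4 nuclei, so 4 syllables.
Between /i/ (V1) and /a/ (V2): /bd/ — longest licit onset from the right is /d/, leaving /b/ as coda.
Between /a/ (V2) and /o/ (V3): /lr/ — longest licit onset from the right is /r/, leaving /l/ as coda.
Between /o/ (V3) and /a/ (V4): /f/ is a single consonant, so it becomes the next onset.
Putting it together: nib.dal.ro.far.
The /b/ is in the coda of syllable 1 (/nib/).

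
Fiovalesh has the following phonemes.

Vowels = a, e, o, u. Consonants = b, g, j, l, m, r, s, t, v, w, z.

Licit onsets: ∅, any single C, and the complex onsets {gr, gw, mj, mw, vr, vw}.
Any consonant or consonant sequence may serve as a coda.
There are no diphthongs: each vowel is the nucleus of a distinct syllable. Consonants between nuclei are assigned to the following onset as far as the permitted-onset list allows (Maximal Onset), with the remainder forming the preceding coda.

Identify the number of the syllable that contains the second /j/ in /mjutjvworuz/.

Nuclei (vowels): u, o, u → 3 syllables.
Between /u/ (V1) and /o/ (V2): /tjvw/; trying suffixes from longest down, /vw/ is the first permitted one, so coda /tj/ | onset /vw/.
Between /o/ (V2) and /u/ (V3): /r/ is a single consonant, so it becomes the next onset.
Putting it together: mjutj.vwo.ruz.
The second /j/ is in the coda of syllable 1 (/mjutj/).

1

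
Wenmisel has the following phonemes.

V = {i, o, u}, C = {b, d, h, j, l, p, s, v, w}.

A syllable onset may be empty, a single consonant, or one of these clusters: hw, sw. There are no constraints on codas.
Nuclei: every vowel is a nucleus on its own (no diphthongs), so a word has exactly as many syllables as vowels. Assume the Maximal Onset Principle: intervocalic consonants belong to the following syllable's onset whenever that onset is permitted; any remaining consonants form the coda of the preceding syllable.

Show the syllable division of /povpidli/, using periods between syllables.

Vowels present: o, i, i; each is a nucleus, giving 3 syllables.
Between /o/ (V1) and /i/ (V2): /vp/ splits as /v/ + /p/ (/p/ is the longest suffix that is a licit onset).
Between /i/ (V2) and /i/ (V3): /dl/; trying suffixes from longest down, /l/ is the first permitted one, so coda /d/ | onset /l/.

pov.pid.li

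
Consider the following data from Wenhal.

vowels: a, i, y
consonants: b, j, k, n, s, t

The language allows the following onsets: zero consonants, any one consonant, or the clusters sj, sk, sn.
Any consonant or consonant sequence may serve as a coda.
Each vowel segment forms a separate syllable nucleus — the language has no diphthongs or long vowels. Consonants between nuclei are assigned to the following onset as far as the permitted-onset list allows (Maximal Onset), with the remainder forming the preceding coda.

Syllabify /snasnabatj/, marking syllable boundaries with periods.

Nuclei (vowels): a, a, a → 3 syllables.
σ1/σ2 boundary: /sn/ is a licit onset in full, so it all attaches to the next syllable.
σ2/σ3 boundary: /b/ → onset of the next syllable (single consonants are always licit onsets).

sna.sna.batj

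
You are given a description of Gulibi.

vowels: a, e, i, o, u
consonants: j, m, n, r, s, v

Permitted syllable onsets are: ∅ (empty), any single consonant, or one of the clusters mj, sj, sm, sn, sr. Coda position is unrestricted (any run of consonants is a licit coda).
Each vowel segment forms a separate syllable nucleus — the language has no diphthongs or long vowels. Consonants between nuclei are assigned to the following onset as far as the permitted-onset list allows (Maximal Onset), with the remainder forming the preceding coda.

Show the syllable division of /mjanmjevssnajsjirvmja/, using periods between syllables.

mjan.mjevs.snaj.sjirv.mja

The vowels are a, e, a, i, a — 5 nuclei, so 5 syllables.
V1 /a/ – V2 /e/: /nmj/ — longest licit onset from the right is /mj/, leaving /n/ as coda.
V2 /e/ – V3 /a/: /vssn/; trying suffixes from longest down, /sn/ is the first permitted one, so coda /vs/ | onset /sn/.
V3 /a/ – V4 /i/: /jsj/ splits as /j/ + /sj/ (/sj/ is the longest suffix that is a licit onset).
V4 /i/ – V5 /a/: /rvmj/; trying suffixes from longest down, /mj/ is the first permitted one, so coda /rv/ | onset /mj/.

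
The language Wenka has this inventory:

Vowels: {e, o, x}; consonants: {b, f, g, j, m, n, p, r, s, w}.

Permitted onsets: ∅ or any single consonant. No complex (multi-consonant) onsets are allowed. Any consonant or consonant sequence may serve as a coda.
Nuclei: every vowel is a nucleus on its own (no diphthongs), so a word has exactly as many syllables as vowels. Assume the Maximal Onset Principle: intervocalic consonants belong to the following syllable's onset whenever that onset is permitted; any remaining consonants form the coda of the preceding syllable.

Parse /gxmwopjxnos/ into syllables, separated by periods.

Nuclei (vowels): x, o, x, o → 4 syllables.
σ1/σ2 boundary: /mw/; trying suffixes from longest down, /w/ is the first permitted one, so coda /m/ | onset /w/.
σ2/σ3 boundary: /pj/; trying suffixes from longest down, /j/ is the first permitted one, so coda /p/ | onset /j/.
σ3/σ4 boundary: just /n/ — single C goes to the following onset.

gxm.wop.jx.nos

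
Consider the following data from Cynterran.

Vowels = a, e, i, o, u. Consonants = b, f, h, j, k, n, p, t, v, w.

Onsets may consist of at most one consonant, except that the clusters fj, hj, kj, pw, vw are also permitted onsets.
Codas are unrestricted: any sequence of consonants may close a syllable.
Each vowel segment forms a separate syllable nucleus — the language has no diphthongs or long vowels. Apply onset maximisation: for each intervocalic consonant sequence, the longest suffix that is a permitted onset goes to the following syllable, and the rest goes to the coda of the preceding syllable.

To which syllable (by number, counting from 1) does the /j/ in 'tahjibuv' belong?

Nuclei (vowels): a, i, u → 3 syllables.
/a…i/ gap (V1→V2): cluster /hj/ — /hj/ is itself a permitted onset, so the whole cluster goes right; preceding coda = ∅.
/i…u/ gap (V2→V3): /b/ → onset of the next syllable (single consonants are always licit onsets).
Syllabification: ta.hji.buv.
The /j/ is in the onset of syllable 2 (/hji/).

2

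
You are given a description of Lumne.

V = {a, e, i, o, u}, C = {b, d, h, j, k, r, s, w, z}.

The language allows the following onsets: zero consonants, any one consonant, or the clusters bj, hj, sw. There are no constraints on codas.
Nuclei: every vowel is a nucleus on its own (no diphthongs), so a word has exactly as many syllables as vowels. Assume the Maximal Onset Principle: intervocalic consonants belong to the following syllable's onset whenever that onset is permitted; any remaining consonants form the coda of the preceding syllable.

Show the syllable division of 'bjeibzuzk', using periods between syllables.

bje.ib.zuzk

The vowels are e, i, u — 3 nuclei, so 3 syllables.
V1 /e/ – V2 /i/: no consonants, so the boundary falls immediately after /e/.
V2 /i/ – V3 /u/: cluster /bz/ — the longest permitted-onset suffix is /z/; onset = /z/, preceding coda = /b/.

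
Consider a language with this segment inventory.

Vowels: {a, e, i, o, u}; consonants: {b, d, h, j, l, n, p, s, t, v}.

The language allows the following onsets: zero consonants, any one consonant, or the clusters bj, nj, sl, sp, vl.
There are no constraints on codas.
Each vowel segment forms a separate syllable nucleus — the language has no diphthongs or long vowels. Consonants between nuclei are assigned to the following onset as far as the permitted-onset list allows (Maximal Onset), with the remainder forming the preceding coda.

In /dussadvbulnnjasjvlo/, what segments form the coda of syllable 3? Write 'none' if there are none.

ln

Nuclei (vowels): u, a, u, a, o → 5 syllables.
V1 /u/ – V2 /a/: /ss/ splits as /s/ + /s/ (/s/ is the longest suffix that is a licit onset).
V2 /a/ – V3 /u/: /dvb/; trying suffixes from longest down, /b/ is the first permitted one, so coda /dv/ | onset /b/.
V3 /u/ – V4 /a/: /lnnj/ splits as /ln/ + /nj/ (/nj/ is the longest suffix that is a licit onset).
V4 /a/ – V5 /o/: /sjvl/; trying suffixes from longest down, /vl/ is the first permitted one, so coda /sj/ | onset /vl/.
So the parse is dus.sadv.buln.njasj.vlo.
Syllable 3 is /buln/: onset /b/, nucleus /u/, coda /ln/.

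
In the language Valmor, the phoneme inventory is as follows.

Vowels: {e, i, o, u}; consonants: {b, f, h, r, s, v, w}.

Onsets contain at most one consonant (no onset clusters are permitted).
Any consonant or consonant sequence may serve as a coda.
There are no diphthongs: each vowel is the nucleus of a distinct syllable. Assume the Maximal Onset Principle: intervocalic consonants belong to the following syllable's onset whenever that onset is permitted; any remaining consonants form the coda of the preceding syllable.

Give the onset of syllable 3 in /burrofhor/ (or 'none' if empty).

Nuclei (vowels): u, o, o → 3 syllables.
Between /u/ (V1) and /o/ (V2): cluster /rr/ — the longest permitted-onset suffix is /r/; onset = /r/, preceding coda = /r/.
Between /o/ (V2) and /o/ (V3): /fh/ — longest licit onset from the right is /h/, leaving /f/ as coda.
So the parse is bur.rof.hor.
Syllable 3 is /hor/: onset /h/, nucleus /o/, coda /r/.

h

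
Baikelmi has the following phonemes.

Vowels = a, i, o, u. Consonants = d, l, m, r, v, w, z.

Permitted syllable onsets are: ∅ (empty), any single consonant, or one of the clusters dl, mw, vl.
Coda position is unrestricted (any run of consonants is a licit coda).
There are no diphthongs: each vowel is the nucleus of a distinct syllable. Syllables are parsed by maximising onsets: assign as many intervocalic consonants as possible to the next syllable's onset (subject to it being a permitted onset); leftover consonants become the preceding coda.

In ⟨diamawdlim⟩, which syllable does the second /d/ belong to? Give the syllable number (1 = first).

The vowels are i, a, a, i — 4 nuclei, so 4 syllables.
σ1/σ2 boundary: no consonants, so the boundary falls immediately after /i/.
σ2/σ3 boundary: /m/ is a single consonant, so it becomes the next onset.
σ3/σ4 boundary: /wdl/; trying suffixes from longest down, /dl/ is the first permitted one, so coda /w/ | onset /dl/.
Result: di.a.maw.dlim.
The second /d/ is in the onset of syllable 4 (/dlim/).

4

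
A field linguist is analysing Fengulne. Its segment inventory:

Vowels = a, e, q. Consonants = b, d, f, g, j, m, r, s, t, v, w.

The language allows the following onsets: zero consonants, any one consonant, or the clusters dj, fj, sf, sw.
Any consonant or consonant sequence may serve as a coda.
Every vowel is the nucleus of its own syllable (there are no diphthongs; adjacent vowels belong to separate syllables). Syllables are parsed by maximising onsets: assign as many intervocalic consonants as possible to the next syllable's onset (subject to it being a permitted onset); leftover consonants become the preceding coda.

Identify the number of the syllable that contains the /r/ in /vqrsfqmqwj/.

1

The vowels are q, q, q — 3 nuclei, so 3 syllables.
V1 /q/ – V2 /q/: /rsf/ splits as /r/ + /sf/ (/sf/ is the longest suffix that is a licit onset).
V2 /q/ – V3 /q/: /m/ → onset of the next syllable (single consonants are always licit onsets).
So the parse is vqr.sfq.mqwj.
The /r/ is in the coda of syllable 1 (/vqr/).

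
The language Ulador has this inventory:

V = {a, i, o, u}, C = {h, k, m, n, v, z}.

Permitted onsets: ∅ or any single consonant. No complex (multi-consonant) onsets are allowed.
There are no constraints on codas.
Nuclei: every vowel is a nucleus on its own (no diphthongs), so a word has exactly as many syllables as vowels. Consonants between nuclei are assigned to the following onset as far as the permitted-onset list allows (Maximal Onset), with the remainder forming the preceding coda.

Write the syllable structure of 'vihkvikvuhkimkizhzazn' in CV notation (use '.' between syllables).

The vowels are i, i, u, i, i, a — 6 nuclei, so 6 syllables.
Between /i/ (V1) and /i/ (V2): cluster /hkv/ — the longest permitted-onset suffix is /v/; onset = /v/, preceding coda = /hk/.
Between /i/ (V2) and /u/ (V3): /kv/; trying suffixes from longest down, /v/ is the first permitted one, so coda /k/ | onset /v/.
Between /u/ (V3) and /i/ (V4): cluster /hk/ — the longest permitted-onset suffix is /k/; onset = /k/, preceding coda = /h/.
Between /i/ (V4) and /i/ (V5): /mk/ — longest licit onset from the right is /k/, leaving /m/ as coda.
Between /i/ (V5) and /a/ (V6): cluster /zhz/ — the longest permitted-onset suffix is /z/; onset = /z/, preceding coda = /zh/.
So the parse is vihk.vik.vuh.kim.kizh.zazn.
Mapping each syllable to C/V: /vihk/ → CVCC, /vik/ → CVC, /vuh/ → CVC, /kim/ → CVC, /kizh/ → CVCC, /zazn/ → CVCC.

CVCC.CVC.CVC.CVC.CVCC.CVCC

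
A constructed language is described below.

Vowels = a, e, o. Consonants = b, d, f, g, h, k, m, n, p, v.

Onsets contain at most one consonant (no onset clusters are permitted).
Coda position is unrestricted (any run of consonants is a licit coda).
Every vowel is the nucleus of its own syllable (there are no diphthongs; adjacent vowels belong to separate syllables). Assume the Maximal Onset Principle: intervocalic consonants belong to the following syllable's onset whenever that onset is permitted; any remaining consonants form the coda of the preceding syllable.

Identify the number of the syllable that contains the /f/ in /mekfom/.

2

Nuclei (vowels): e, o → 2 syllables.
σ1/σ2 boundary: /kf/ — longest licit onset from the right is /f/, leaving /k/ as coda.
So the parse is mek.fom.
The /f/ is in the onset of syllable 2 (/fom/).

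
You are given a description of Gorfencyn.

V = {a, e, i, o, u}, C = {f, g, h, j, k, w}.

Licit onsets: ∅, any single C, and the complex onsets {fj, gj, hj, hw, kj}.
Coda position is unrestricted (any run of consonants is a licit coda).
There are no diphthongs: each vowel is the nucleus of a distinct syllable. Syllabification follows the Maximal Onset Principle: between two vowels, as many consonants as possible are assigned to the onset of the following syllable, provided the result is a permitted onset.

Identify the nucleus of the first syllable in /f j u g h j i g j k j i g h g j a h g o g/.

The vowels are u, i, i, a, o — 5 nuclei, so 5 syllables.
The first nucleus (vowel 1 from the left) is /u/.

u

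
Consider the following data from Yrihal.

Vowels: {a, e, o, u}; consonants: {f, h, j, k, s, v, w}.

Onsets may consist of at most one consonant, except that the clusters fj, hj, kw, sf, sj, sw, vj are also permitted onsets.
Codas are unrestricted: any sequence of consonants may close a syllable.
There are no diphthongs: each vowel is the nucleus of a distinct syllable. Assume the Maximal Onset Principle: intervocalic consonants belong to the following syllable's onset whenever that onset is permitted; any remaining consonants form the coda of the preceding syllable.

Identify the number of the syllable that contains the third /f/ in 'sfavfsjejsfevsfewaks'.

3

The vowels are a, e, e, e, a — 5 nuclei, so 5 syllables.
V1 /a/ – V2 /e/: /vfsj/ — longest licit onset from the right is /sj/, leaving /vf/ as coda.
V2 /e/ – V3 /e/: /jsf/; trying suffixes from longest down, /sf/ is the first permitted one, so coda /j/ | onset /sf/.
V3 /e/ – V4 /e/: cluster /vsf/ — the longest permitted-onset suffix is /sf/; onset = /sf/, preceding coda = /v/.
V4 /e/ – V5 /a/: just /w/ — single C goes to the following onset.
Syllabification: sfavf.sjej.sfev.sfe.waks.
The third /f/ is in the onset of syllable 3 (/sfev/).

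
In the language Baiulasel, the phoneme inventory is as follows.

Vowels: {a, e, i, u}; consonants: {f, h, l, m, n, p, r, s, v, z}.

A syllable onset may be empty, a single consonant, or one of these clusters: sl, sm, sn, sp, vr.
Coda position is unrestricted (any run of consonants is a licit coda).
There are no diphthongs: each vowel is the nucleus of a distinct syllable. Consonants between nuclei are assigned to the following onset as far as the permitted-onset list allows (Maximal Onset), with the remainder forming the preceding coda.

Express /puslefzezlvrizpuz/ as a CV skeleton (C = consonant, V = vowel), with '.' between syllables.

CV.CCVC.CVCC.CCVC.CVC

Vowels present: u, e, e, i, u; each is a nucleus, giving 5 syllables.
Between /u/ (V1) and /e/ (V2): cluster /sl/ — /sl/ is itself a permitted onset, so the whole cluster goes right; preceding coda = ∅.
Between /e/ (V2) and /e/ (V3): /fz/ splits as /f/ + /z/ (/z/ is the longest suffix that is a licit onset).
Between /e/ (V3) and /i/ (V4): /zlvr/ — longest licit onset from the right is /vr/, leaving /zl/ as coda.
Between /i/ (V4) and /u/ (V5): /zp/ splits as /z/ + /p/ (/p/ is the longest suffix that is a licit onset).
Syllabification: pu.slef.zezl.vriz.puz.
Mapping each syllable to C/V: /pu/ → CV, /slef/ → CCVC, /zezl/ → CVCC, /vriz/ → CCVC, /puz/ → CVC.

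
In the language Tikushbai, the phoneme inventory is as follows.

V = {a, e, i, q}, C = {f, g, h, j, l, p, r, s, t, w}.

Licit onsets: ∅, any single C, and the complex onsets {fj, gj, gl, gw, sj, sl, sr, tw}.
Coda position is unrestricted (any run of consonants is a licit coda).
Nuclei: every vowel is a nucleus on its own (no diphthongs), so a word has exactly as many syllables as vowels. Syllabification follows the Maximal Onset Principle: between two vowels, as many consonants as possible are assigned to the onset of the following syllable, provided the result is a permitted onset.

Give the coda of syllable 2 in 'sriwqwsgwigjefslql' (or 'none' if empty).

The vowels are i, q, i, e, q — 5 nuclei, so 5 syllables.
V1 /i/ – V2 /q/: /w/ → onset of the next syllable (single consonants are always licit onsets).
V2 /q/ – V3 /i/: /wsgw/ splits as /ws/ + /gw/ (/gw/ is the longest suffix that is a licit onset).
V3 /i/ – V4 /e/: /gj/ — entire cluster is a permitted onset → onset /gj/, coda ∅.
V4 /e/ – V5 /q/: /fsl/ — longest licit onset from the right is /sl/, leaving /f/ as coda.
Syllabification: sri.wqws.gwi.gjef.slql.
Syllable 2 is /wqws/: onset /w/, nucleus /q/, coda /ws/.

ws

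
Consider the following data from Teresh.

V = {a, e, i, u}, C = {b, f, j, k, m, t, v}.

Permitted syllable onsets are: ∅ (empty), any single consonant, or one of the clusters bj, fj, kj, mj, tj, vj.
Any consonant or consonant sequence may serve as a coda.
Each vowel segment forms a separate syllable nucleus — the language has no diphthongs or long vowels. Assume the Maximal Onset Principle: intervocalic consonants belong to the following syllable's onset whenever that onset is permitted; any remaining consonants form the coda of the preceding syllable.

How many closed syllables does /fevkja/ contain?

1

Vowels present: e, a; each is a nucleus, giving 2 syllables.
/e…a/ gap (V1→V2): /vkj/ splits as /v/ + /kj/ (/kj/ is the longest suffix that is a licit onset).
Putting it together: fev.kja.
Classifying each syllable: /fev/ (closed), /kja/ (open).
Closed syllables: 1.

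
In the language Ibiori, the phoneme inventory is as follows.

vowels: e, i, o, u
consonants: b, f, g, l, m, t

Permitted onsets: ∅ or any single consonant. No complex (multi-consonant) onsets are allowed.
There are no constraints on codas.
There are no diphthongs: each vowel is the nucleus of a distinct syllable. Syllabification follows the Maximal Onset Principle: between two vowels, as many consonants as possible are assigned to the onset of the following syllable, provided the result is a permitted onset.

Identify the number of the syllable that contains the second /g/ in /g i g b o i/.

1

Vowels present: i, o, i; each is a nucleus, giving 3 syllables.
Between /i/ (V1) and /o/ (V2): cluster /gb/ — the longest permitted-onset suffix is /b/; onset = /b/, preceding coda = /g/.
Between /o/ (V2) and /i/ (V3): no consonants, so the boundary falls immediately after /o/.
Putting it together: gig.bo.i.
The second /g/ is in the coda of syllable 1 (/gig/).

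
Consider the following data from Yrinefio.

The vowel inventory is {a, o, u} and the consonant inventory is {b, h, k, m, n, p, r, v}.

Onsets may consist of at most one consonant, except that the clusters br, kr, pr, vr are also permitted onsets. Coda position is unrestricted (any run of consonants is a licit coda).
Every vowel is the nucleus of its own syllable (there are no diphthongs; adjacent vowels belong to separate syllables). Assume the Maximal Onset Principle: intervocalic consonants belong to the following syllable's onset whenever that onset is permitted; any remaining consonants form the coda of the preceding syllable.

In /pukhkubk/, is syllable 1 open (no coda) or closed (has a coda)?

closed

Vowels present: u, u; each is a nucleus, giving 2 syllables.
/u…u/ gap (V1→V2): /khk/ splits as /kh/ + /k/ (/k/ is the longest suffix that is a licit onset).
Result: pukh.kubk.
Syllable 1 is /pukh/ with coda /kh/, so it is closed.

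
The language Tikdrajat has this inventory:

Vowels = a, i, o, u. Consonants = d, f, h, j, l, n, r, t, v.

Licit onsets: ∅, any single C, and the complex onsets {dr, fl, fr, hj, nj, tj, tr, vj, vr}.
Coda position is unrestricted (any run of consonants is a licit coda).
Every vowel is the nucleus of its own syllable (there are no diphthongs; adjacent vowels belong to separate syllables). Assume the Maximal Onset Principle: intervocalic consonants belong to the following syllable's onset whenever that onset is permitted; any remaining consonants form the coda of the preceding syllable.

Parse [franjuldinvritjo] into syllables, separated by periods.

fra.njul.din.vri.tjo

Vowels present: a, u, i, i, o; each is a nucleus, giving 5 syllables.
σ1/σ2 boundary: /nj/ is a licit onset in full, so it all attaches to the next syllable.
σ2/σ3 boundary: cluster /ld/ — the longest permitted-onset suffix is /d/; onset = /d/, preceding coda = /l/.
σ3/σ4 boundary: /nvr/ — longest licit onset from the right is /vr/, leaving /n/ as coda.
σ4/σ5 boundary: cluster /tj/ — /tj/ is itself a permitted onset, so the whole cluster goes right; preceding coda = ∅.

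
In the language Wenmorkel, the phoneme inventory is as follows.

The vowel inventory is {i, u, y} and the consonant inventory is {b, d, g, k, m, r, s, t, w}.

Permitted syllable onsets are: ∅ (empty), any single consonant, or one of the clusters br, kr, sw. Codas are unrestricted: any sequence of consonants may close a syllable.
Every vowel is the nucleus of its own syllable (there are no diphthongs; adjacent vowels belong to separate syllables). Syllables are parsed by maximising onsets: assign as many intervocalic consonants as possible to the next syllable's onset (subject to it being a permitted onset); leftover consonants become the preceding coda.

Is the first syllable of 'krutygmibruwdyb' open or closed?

The vowels are u, y, i, u, y — 5 nuclei, so 5 syllables.
/u…y/ gap (V1→V2): /t/ → onset of the next syllable (single consonants are always licit onsets).
/y…i/ gap (V2→V3): /gm/ — longest licit onset from the right is /m/, leaving /g/ as coda.
/i…u/ gap (V3→V4): /br/ is a licit onset in full, so it all attaches to the next syllable.
/u…y/ gap (V4→V5): /wd/ splits as /w/ + /d/ (/d/ is the longest suffix that is a licit onset).
Putting it together: kru.tyg.mi.bruw.dyb.
Syllable 1 is /kru/; it ends in its nucleus with no coda, so it is open.

open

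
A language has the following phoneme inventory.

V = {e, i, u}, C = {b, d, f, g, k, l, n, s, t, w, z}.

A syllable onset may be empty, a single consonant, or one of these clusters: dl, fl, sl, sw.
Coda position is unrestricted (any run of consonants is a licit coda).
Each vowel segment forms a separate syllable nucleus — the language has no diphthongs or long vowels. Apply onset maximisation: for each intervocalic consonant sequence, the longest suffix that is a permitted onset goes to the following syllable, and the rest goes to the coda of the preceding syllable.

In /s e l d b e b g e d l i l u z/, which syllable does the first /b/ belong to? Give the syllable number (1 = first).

Vowels present: e, e, e, i, u; each is a nucleus, giving 5 syllables.
/e…e/ gap (V1→V2): /ldb/; trying suffixes from longest down, /b/ is the first permitted one, so coda /ld/ | onset /b/.
/e…e/ gap (V2→V3): /bg/ — longest licit onset from the right is /g/, leaving /b/ as coda.
/e…i/ gap (V3→V4): /dl/ is a licit onset in full, so it all attaches to the next syllable.
/i…u/ gap (V4→V5): /l/ is a single consonant, so it becomes the next onset.
Syllabification: seld.beb.ge.dli.luz.
The first /b/ is in the onset of syllable 2 (/beb/).

2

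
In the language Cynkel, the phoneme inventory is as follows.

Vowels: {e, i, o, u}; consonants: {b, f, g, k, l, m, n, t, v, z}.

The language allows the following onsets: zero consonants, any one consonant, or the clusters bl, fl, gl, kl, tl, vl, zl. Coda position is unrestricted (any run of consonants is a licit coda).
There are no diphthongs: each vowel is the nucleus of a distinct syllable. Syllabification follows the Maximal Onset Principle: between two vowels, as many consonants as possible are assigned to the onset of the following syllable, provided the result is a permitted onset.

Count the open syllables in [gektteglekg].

Nuclei (vowels): e, e, e → 3 syllables.
/e…e/ gap (V1→V2): /ktt/; trying suffixes from longest down, /t/ is the first permitted one, so coda /kt/ | onset /t/.
/e…e/ gap (V2→V3): /gl/ — entire cluster is a permitted onset → onset /gl/, coda ∅.
So the parse is gekt.te.glekg.
Classifying each syllable: /gekt/ (closed), /te/ (open), /glekg/ (closed).
Open syllables: 1.

1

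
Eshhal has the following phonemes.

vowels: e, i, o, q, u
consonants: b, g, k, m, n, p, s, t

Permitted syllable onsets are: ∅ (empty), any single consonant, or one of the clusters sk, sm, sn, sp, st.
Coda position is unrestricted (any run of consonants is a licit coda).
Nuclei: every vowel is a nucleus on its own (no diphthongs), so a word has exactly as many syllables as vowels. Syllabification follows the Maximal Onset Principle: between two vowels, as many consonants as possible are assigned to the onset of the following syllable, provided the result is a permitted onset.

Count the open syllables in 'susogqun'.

The vowels are u, o, q, u — 4 nuclei, so 4 syllables.
/u…o/ gap (V1→V2): /s/ → onset of the next syllable (single consonants are always licit onsets).
/o…q/ gap (V2→V3): /g/ is a single consonant, so it becomes the next onset.
/q…u/ gap (V3→V4): hiatus — the boundary sits between the two vowels.
So the parse is su.so.gq.un.
Classifying each syllable: /su/ (open), /so/ (open), /gq/ (open), /un/ (closed).
Open syllables: 3.

3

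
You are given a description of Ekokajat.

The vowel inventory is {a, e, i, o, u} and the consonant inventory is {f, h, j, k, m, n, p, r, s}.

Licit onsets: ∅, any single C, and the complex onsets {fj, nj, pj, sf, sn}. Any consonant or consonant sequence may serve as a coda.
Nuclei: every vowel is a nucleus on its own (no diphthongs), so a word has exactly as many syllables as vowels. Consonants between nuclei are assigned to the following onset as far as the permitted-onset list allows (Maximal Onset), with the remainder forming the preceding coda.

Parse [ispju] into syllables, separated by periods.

Vowels present: i, u; each is a nucleus, giving 2 syllables.
V1 /i/ – V2 /u/: /spj/ — longest licit onset from the right is /pj/, leaving /s/ as coda.

is.pju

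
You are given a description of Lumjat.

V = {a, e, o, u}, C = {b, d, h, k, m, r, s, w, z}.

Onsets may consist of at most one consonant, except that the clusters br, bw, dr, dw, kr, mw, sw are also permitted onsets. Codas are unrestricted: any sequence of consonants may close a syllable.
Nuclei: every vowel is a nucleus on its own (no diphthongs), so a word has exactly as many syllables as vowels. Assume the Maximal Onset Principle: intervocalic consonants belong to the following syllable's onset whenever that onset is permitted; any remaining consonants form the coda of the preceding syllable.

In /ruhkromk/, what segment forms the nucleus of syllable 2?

o

The vowels are u, o — 2 nuclei, so 2 syllables.
The second nucleus (vowel 2 from the left) is /o/.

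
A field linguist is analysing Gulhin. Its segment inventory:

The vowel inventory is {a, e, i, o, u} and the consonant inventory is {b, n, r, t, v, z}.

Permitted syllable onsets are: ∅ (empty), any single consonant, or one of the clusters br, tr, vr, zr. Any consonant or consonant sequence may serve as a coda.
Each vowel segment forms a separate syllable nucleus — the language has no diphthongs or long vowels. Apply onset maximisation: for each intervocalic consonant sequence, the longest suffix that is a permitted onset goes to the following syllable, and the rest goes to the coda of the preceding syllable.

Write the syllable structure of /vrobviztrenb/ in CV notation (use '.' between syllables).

The vowels are o, i, e — 3 nuclei, so 3 syllables.
V1 /o/ – V2 /i/: /bv/; trying suffixes from longest down, /v/ is the first permitted one, so coda /b/ | onset /v/.
V2 /i/ – V3 /e/: /ztr/ splits as /z/ + /tr/ (/tr/ is the longest suffix that is a licit onset).
Syllabification: vrob.viz.trenb.
Mapping each syllable to C/V: /vrob/ → CCVC, /viz/ → CVC, /trenb/ → CCVCC.

CCVC.CVC.CCVCC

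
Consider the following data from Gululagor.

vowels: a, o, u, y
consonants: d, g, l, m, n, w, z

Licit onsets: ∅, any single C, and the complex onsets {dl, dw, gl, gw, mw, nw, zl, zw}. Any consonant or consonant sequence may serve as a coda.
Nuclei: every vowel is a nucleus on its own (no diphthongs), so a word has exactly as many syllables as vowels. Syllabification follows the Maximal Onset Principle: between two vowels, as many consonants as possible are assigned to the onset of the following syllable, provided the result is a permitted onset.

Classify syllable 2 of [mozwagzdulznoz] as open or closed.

The vowels are o, a, u, o — 4 nuclei, so 4 syllables.
V1 /o/ – V2 /a/: /zw/ — entire cluster is a permitted onset → onset /zw/, coda ∅.
V2 /a/ – V3 /u/: cluster /gzd/ — the longest permitted-onset suffix is /d/; onset = /d/, preceding coda = /gz/.
V3 /u/ – V4 /o/: cluster /lzn/ — the longest permitted-onset suffix is /n/; onset = /n/, preceding coda = /lz/.
Syllabification: mo.zwagz.dulz.noz.
Syllable 2 is /zwagz/ with coda /gz/, so it is closed.

closed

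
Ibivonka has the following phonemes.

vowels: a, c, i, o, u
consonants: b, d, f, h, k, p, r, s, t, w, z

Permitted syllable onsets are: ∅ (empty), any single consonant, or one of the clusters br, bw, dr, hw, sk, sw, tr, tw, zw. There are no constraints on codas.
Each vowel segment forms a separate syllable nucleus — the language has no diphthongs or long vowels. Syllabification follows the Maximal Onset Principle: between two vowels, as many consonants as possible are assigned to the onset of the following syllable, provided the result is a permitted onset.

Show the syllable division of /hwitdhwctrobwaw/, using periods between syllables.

hwitd.hwc.tro.bwaw

Nuclei (vowels): i, c, o, a → 4 syllables.
/i…c/ gap (V1→V2): cluster /tdhw/ — the longest permitted-onset suffix is /hw/; onset = /hw/, preceding coda = /td/.
/c…o/ gap (V2→V3): /tr/ is a licit onset in full, so it all attaches to the next syllable.
/o…a/ gap (V3→V4): /bw/ is a licit onset in full, so it all attaches to the next syllable.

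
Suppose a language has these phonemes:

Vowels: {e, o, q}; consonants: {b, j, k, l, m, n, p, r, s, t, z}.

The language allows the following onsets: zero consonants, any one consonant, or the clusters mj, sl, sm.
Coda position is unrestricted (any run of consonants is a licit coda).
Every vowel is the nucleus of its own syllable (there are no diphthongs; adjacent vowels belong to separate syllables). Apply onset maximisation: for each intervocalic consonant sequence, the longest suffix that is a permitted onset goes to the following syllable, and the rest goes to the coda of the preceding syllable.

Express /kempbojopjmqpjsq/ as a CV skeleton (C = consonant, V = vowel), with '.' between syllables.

CVCC.CV.CVCC.CVCC.CV

The vowels are e, o, o, q, q — 5 nuclei, so 5 syllables.
/e…o/ gap (V1→V2): /mpb/ splits as /mp/ + /b/ (/b/ is the longest suffix that is a licit onset).
/o…o/ gap (V2→V3): /j/ → onset of the next syllable (single consonants are always licit onsets).
/o…q/ gap (V3→V4): cluster /pjm/ — the longest permitted-onset suffix is /m/; onset = /m/, preceding coda = /pj/.
/q…q/ gap (V4→V5): /pjs/ — longest licit onset from the right is /s/, leaving /pj/ as coda.
Syllabification: kemp.bo.jopj.mqpj.sq.
Mapping each syllable to C/V: /kemp/ → CVCC, /bo/ → CV, /jopj/ → CVCC, /mqpj/ → CVCC, /sq/ → CV.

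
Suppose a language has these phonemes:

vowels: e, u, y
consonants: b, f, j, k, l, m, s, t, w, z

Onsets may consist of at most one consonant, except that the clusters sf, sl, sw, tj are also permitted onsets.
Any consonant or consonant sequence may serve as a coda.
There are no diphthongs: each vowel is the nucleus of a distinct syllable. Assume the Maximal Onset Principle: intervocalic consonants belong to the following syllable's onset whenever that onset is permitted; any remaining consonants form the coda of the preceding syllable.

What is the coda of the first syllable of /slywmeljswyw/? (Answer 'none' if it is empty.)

Nuclei (vowels): y, e, y → 3 syllables.
V1 /y/ – V2 /e/: /wm/; trying suffixes from longest down, /m/ is the first permitted one, so coda /w/ | onset /m/.
V2 /e/ – V3 /y/: cluster /ljsw/ — the longest permitted-onset suffix is /sw/; onset = /sw/, preceding coda = /lj/.
Syllabification: slyw.melj.swyw.
Syllable 1 is /slyw/: onset /sl/, nucleus /y/, coda /w/.

w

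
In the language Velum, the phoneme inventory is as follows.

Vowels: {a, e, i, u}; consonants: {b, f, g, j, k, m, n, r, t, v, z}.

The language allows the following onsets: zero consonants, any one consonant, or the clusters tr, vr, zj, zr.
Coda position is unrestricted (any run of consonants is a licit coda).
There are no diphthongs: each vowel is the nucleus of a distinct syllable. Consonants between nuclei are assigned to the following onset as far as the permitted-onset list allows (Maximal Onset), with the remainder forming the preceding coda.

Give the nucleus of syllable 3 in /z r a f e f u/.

Nuclei (vowels): a, e, u → 3 syllables.
The third nucleus (vowel 3 from the left) is /u/.

u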